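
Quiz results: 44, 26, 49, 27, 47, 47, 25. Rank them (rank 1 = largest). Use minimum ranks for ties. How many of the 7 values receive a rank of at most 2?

3

Sorted (descending): 49, 47, 47, 44, 27, 26, 25
The 2 values of 47 occupy positions 2–3 → each gets rank 2.
Ranks ≤ 2: {1, 2, 2} → 3 values.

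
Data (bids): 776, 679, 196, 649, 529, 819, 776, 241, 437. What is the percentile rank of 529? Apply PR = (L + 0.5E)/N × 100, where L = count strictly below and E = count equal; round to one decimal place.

N = 9.
Strictly below 529: 3. Equal to 529: 1.
PR = (3 + 0.5·1)/9 × 100 = 38.9

38.9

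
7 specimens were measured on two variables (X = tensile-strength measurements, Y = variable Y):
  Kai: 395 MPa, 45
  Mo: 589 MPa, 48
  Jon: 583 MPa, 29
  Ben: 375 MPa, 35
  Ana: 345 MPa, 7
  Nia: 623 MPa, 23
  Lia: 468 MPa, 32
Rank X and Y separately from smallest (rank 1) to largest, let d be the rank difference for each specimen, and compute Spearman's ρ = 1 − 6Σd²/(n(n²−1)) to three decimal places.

0.143

Ranks of variable 1: 3, 6, 5, 2, 1, 7, 4
Ranks of variable 2: 6, 7, 3, 5, 1, 2, 4
d = r₁ − r₂: -3, -1, 2, -3, 0, 5, 0
d²: 9, 1, 4, 9, 0, 25, 0; Σd² = 48
ρ = 1 − 6·48/(7·48) = 1 − 288/336 = 0.143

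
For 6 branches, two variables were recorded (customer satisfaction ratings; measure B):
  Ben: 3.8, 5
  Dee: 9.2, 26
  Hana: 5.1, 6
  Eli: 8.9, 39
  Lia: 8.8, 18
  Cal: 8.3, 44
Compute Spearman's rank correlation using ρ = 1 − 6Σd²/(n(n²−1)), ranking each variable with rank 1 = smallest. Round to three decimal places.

Ranks of variable 1: 1, 6, 2, 5, 4, 3
Ranks of variable 2: 1, 4, 2, 5, 3, 6
d = r₁ − r₂: 0, 2, 0, 0, 1, -3
d²: 0, 4, 0, 0, 1, 9; Σd² = 14
ρ = 1 − 6·14/(6·35) = 1 − 84/210 = 0.600

0.600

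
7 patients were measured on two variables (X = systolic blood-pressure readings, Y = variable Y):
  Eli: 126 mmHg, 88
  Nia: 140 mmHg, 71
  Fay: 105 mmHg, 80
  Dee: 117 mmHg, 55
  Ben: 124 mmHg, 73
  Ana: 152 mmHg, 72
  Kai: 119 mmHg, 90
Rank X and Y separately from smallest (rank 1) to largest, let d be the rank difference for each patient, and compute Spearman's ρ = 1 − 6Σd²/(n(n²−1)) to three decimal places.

-0.179

Ranks of variable 1: 5, 6, 1, 2, 4, 7, 3
Ranks of variable 2: 6, 2, 5, 1, 4, 3, 7
d = r₁ − r₂: -1, 4, -4, 1, 0, 4, -4
d²: 1, 16, 16, 1, 0, 16, 16; Σd² = 66
ρ = 1 − 6·66/(7·48) = 1 − 396/336 = -0.179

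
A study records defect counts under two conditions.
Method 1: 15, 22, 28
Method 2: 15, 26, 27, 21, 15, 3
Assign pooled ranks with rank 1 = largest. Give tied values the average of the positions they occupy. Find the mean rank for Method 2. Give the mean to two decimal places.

5.50

Sorted (descending): 28, 27, 26, 22, 21, 15, 15, 15, 3
The 3 values of 15 occupy positions 6–8 → average rank 7.
Method 2 values → pooled ranks: 15→7, 26→3, 27→2, 21→5, 15→7, 3→9
Mean rank = (7 + 3 + 2 + 5 + 7 + 9) / 6 = 5.50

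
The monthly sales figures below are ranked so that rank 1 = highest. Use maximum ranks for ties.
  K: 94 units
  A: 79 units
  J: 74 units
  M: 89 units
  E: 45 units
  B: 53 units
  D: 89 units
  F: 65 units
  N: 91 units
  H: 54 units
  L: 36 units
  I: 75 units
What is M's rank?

4

Sorted (descending): 94, 91, 89, 89, 79, 75, 74, 65, 54, 53, 45, 36
The 2 values of 89 occupy positions 3–4 → each gets rank 4.
M has value 89 units → rank 4.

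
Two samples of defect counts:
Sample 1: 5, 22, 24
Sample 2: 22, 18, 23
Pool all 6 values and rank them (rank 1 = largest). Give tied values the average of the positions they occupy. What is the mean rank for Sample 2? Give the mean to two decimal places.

Sorted (descending): 24, 23, 22, 22, 18, 5
The 2 values of 22 occupy positions 3–4 → average rank (3+4)/2 = 3.5.
Sample 2 values → pooled ranks: 22→3.5, 18→5, 23→2
Mean rank = (3.5 + 5 + 2) / 3 = 3.50

3.50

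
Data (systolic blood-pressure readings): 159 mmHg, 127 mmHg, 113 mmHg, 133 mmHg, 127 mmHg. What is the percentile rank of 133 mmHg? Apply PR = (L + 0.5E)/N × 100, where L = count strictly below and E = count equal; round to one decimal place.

70.0

N = 5.
Strictly below 133: 3. Equal to 133: 1.
PR = (3 + 0.5·1)/5 × 100 = 70.0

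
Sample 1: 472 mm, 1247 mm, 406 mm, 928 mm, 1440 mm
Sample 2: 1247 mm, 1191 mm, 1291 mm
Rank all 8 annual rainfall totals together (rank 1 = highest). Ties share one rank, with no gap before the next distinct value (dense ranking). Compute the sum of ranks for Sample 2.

9

Sorted (descending): 1440, 1291, 1247, 1247, 1191, 928, 472, 406
The 2 values of 1247 share dense rank 3.
Remaining distinct values take the next consecutive integers.
Sample 2 values → pooled ranks: 1247→3, 1191→4, 1291→2
Rank sum = 3 + 4 + 2 = 9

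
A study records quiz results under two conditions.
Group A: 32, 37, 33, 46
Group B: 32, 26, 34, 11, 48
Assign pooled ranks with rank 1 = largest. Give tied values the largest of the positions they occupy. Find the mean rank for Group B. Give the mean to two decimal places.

Sorted (descending): 48, 46, 37, 34, 33, 32, 32, 26, 11
The 2 values of 32 occupy positions 6–7 → each gets rank 7.
Group B values → pooled ranks: 32→7, 26→8, 34→4, 11→9, 48→1
Mean rank = (7 + 8 + 4 + 9 + 1) / 5 = 5.80

5.80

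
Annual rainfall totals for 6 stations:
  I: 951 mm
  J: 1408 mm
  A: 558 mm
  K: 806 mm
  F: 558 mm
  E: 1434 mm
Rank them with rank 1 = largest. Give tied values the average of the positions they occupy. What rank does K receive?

Sorted (descending): 1434, 1408, 951, 806, 558, 558
The 2 values of 558 occupy positions 5–6 → average rank (5+6)/2 = 5.5.
K has value 806 mm → rank 4.

4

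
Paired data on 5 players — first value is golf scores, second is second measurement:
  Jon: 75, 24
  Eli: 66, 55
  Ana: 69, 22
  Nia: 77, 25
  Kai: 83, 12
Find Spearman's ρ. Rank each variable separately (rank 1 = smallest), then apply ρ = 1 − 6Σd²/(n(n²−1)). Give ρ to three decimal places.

Ranks of variable 1: 3, 1, 2, 4, 5
Ranks of variable 2: 3, 5, 2, 4, 1
d = r₁ − r₂: 0, -4, 0, 0, 4
d²: 0, 16, 0, 0, 16; Σd² = 32
ρ = 1 − 6·32/(5·24) = 1 − 192/120 = -0.600

-0.600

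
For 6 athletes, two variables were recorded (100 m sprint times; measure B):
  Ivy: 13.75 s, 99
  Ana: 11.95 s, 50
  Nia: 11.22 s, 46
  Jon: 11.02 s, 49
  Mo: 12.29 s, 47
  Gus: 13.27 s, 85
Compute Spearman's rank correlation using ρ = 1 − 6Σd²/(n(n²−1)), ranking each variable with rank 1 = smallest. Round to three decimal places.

0.714

Ranks of variable 1: 6, 3, 2, 1, 4, 5
Ranks of variable 2: 6, 4, 1, 3, 2, 5
d = r₁ − r₂: 0, -1, 1, -2, 2, 0
d²: 0, 1, 1, 4, 4, 0; Σd² = 10
ρ = 1 − 6·10/(6·35) = 1 − 60/210 = 0.714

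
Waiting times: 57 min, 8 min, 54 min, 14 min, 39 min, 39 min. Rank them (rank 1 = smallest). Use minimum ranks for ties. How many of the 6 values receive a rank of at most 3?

Sorted (ascending): 8, 14, 39, 39, 54, 57
The 2 values of 39 occupy positions 3–4 → each gets rank 3.
Ranks ≤ 3: {1, 2, 3, 3} → 4 values.

4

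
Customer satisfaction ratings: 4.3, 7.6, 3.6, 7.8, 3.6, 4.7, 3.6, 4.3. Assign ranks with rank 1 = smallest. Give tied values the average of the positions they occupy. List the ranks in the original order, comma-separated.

4.5, 7, 2, 8, 2, 6, 2, 4.5

Sorted (ascending): 3.6, 3.6, 3.6, 4.3, 4.3, 4.7, 7.6, 7.8
The 3 values of 3.6 occupy positions 1–3 → average rank 2.
The 2 values of 4.3 occupy positions 4–5 → average rank (4+5)/2 = 4.5.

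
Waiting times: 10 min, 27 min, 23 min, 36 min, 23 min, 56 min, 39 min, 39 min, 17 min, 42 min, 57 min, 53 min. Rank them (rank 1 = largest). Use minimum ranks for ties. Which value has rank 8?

Sorted (descending): 57, 56, 53, 42, 39, 39, 36, 27, 23, 23, 17, 10
The 2 values of 39 occupy positions 5–6 → each gets rank 5.
The 2 values of 23 occupy positions 9–10 → each gets rank 9.
Rank 8 → value 27.

27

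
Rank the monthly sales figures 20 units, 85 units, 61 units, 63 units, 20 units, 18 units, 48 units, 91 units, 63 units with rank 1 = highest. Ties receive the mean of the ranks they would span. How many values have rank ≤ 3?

Sorted (descending): 91, 85, 63, 63, 61, 48, 20, 20, 18
The 2 values of 63 occupy positions 3–4 → average rank (3+4)/2 = 3.5.
The 2 values of 20 occupy positions 7–8 → average rank (7+8)/2 = 7.5.
Ranks ≤ 3: {1, 2} → 2 values.

2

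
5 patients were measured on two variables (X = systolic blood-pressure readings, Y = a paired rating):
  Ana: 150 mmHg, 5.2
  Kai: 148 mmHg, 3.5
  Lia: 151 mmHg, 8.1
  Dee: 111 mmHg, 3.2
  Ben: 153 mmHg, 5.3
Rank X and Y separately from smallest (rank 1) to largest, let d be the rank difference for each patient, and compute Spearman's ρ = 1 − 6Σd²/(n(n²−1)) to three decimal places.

0.900

Ranks of variable 1: 3, 2, 4, 1, 5
Ranks of variable 2: 3, 2, 5, 1, 4
d = r₁ − r₂: 0, 0, -1, 0, 1
d²: 0, 0, 1, 0, 1; Σd² = 2
ρ = 1 − 6·2/(5·24) = 1 − 12/120 = 0.900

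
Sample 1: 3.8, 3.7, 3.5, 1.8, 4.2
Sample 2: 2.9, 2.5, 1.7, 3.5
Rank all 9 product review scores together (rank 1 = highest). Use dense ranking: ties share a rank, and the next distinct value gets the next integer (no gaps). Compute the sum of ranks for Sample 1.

17

Sorted (descending): 4.2, 3.8, 3.7, 3.5, 3.5, 2.9, 2.5, 1.8, 1.7
The 2 values of 3.5 share dense rank 4.
Remaining distinct values take the next consecutive integers.
Sample 1 values → pooled ranks: 3.8→2, 3.7→3, 3.5→4, 1.8→7, 4.2→1
Rank sum = 2 + 3 + 4 + 7 + 1 = 17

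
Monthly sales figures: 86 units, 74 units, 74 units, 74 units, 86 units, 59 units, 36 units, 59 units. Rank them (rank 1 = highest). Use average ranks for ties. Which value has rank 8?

Sorted (descending): 86, 86, 74, 74, 74, 59, 59, 36
The 2 values of 86 occupy positions 1–2 → average rank (1+2)/2 = 1.5.
The 3 values of 74 occupy positions 3–5 → average rank 4.
The 2 values of 59 occupy positions 6–7 → average rank (6+7)/2 = 6.5.
Rank 8 → value 36.

36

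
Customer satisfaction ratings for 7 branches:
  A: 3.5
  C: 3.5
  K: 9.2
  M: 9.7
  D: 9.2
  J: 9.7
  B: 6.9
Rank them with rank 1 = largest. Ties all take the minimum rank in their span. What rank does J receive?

Sorted (descending): 9.7, 9.7, 9.2, 9.2, 6.9, 3.5, 3.5
The 2 values of 9.7 occupy positions 1–2 → each gets rank 1.
The 2 values of 9.2 occupy positions 3–4 → each gets rank 3.
The 2 values of 3.5 occupy positions 6–7 → each gets rank 6.
J has value 9.7 → rank 1.

1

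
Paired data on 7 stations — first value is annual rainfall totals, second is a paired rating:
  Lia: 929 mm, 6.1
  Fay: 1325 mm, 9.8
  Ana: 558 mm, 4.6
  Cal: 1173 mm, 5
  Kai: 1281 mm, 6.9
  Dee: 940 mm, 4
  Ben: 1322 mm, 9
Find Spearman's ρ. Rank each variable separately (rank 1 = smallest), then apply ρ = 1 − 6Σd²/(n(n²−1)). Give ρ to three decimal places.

0.821

Ranks of variable 1: 2, 7, 1, 4, 5, 3, 6
Ranks of variable 2: 4, 7, 2, 3, 5, 1, 6
d = r₁ − r₂: -2, 0, -1, 1, 0, 2, 0
d²: 4, 0, 1, 1, 0, 4, 0; Σd² = 10
ρ = 1 − 6·10/(7·48) = 1 − 60/336 = 0.821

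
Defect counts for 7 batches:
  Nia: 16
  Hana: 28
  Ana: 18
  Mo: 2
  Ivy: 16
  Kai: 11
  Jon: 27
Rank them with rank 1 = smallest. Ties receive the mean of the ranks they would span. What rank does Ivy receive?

3.5

Sorted (ascending): 2, 11, 16, 16, 18, 27, 28
The 2 values of 16 occupy positions 3–4 → average rank (3+4)/2 = 3.5.
Ivy has value 16 → rank 3.5.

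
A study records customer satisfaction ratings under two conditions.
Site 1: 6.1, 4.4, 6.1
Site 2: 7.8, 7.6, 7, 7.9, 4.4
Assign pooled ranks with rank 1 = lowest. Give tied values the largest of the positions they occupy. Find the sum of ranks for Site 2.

Sorted (ascending): 4.4, 4.4, 6.1, 6.1, 7, 7.6, 7.8, 7.9
The 2 values of 4.4 occupy positions 1–2 → each gets rank 2.
The 2 values of 6.1 occupy positions 3–4 → each gets rank 4.
Site 2 values → pooled ranks: 7.8→7, 7.6→6, 7→5, 7.9→8, 4.4→2
Rank sum = 7 + 6 + 5 + 8 + 2 = 28

28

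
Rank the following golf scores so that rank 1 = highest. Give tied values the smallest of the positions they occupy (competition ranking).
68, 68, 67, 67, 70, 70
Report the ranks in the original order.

3, 3, 5, 5, 1, 1

Sorted (descending): 70, 70, 68, 68, 67, 67
The 2 values of 70 occupy positions 1–2 → each gets rank 1.
The 2 values of 68 occupy positions 3–4 → each gets rank 3.
The 2 values of 67 occupy positions 5–6 → each gets rank 5.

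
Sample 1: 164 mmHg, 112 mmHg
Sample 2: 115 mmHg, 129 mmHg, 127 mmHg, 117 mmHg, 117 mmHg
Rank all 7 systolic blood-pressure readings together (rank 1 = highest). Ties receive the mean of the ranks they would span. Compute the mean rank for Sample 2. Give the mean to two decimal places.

4.00

Sorted (descending): 164, 129, 127, 117, 117, 115, 112
The 2 values of 117 occupy positions 4–5 → average rank (4+5)/2 = 4.5.
Sample 2 values → pooled ranks: 115→6, 129→2, 127→3, 117→4.5, 117→4.5
Mean rank = (6 + 2 + 3 + 4.5 + 4.5) / 5 = 4.00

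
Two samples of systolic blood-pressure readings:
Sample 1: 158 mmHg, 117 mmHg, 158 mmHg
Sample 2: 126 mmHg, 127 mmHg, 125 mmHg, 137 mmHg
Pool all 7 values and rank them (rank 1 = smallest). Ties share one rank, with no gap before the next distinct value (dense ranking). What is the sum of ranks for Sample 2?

Sorted (ascending): 117, 125, 126, 127, 137, 158, 158
The 2 values of 158 share dense rank 6.
Remaining distinct values take the next consecutive integers.
Sample 2 values → pooled ranks: 126→3, 127→4, 125→2, 137→5
Rank sum = 3 + 4 + 2 + 5 = 14

14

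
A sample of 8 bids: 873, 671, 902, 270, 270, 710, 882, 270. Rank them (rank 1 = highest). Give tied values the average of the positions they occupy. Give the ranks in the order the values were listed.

Sorted (descending): 902, 882, 873, 710, 671, 270, 270, 270
The 3 values of 270 occupy positions 6–8 → average rank 7.

3, 5, 1, 7, 7, 4, 2, 7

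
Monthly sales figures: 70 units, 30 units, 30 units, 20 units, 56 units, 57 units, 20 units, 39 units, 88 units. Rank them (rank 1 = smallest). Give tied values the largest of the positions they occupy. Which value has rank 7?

57

Sorted (ascending): 20, 20, 30, 30, 39, 56, 57, 70, 88
The 2 values of 20 occupy positions 1–2 → each gets rank 2.
The 2 values of 30 occupy positions 3–4 → each gets rank 4.
Rank 7 → value 57.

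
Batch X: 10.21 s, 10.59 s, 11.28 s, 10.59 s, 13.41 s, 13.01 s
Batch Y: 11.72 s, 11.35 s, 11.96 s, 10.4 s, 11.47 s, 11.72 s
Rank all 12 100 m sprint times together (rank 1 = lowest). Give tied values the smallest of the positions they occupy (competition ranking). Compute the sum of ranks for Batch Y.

41

Sorted (ascending): 10.21, 10.4, 10.59, 10.59, 11.28, 11.35, 11.47, 11.72, 11.72, 11.96, 13.01, 13.41
The 2 values of 10.59 occupy positions 3–4 → each gets rank 3.
The 2 values of 11.72 occupy positions 8–9 → each gets rank 8.
Batch Y values → pooled ranks: 11.72→8, 11.35→6, 11.96→10, 10.4→2, 11.47→7, 11.72→8
Rank sum = 8 + 6 + 10 + 2 + 7 + 8 = 41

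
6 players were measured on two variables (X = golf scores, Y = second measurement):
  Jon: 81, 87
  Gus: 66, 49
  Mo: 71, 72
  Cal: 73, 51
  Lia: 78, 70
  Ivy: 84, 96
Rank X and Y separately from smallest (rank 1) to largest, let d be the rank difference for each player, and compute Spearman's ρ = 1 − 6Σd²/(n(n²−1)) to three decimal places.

0.829

Ranks of variable 1: 5, 1, 2, 3, 4, 6
Ranks of variable 2: 5, 1, 4, 2, 3, 6
d = r₁ − r₂: 0, 0, -2, 1, 1, 0
d²: 0, 0, 4, 1, 1, 0; Σd² = 6
ρ = 1 − 6·6/(6·35) = 1 − 36/210 = 0.829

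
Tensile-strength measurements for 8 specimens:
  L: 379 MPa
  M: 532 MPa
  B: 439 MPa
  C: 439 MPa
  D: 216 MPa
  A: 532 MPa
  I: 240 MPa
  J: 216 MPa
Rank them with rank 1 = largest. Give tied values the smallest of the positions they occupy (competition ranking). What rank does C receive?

3

Sorted (descending): 532, 532, 439, 439, 379, 240, 216, 216
The 2 values of 532 occupy positions 1–2 → each gets rank 1.
The 2 values of 439 occupy positions 3–4 → each gets rank 3.
The 2 values of 216 occupy positions 7–8 → each gets rank 7.
C has value 439 MPa → rank 3.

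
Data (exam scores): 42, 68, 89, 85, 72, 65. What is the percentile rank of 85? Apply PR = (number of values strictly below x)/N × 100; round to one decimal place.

66.7

N = 6.
Strictly below 85: 4. Equal to 85: 1.
PR = 4/6 × 100 = 66.7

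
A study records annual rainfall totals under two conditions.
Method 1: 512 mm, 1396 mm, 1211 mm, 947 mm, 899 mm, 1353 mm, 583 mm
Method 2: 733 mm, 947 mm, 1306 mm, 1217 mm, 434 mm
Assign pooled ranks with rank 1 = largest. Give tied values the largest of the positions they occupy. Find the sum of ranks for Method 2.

Sorted (descending): 1396, 1353, 1306, 1217, 1211, 947, 947, 899, 733, 583, 512, 434
The 2 values of 947 occupy positions 6–7 → each gets rank 7.
Method 2 values → pooled ranks: 733→9, 947→7, 1306→3, 1217→4, 434→12
Rank sum = 9 + 7 + 3 + 4 + 12 = 35

35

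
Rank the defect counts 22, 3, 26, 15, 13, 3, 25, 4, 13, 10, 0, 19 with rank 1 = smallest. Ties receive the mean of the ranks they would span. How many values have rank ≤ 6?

Sorted (ascending): 0, 3, 3, 4, 10, 13, 13, 15, 19, 22, 25, 26
The 2 values of 3 occupy positions 2–3 → average rank (2+3)/2 = 2.5.
The 2 values of 13 occupy positions 6–7 → average rank (6+7)/2 = 6.5.
Ranks ≤ 6: {1, 2.5, 2.5, 4, 5} → 5 values.

5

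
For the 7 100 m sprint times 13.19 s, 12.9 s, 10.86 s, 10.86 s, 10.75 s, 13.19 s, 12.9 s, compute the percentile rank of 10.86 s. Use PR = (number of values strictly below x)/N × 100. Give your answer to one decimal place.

N = 7.
Strictly below 10.86: 1. Equal to 10.86: 2.
PR = 1/7 × 100 = 14.3

14.3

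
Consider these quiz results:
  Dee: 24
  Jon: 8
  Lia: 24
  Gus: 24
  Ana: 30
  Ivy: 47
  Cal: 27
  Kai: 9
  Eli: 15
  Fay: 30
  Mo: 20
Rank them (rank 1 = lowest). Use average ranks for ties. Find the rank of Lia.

6

Sorted (ascending): 8, 9, 15, 20, 24, 24, 24, 27, 30, 30, 47
The 3 values of 24 occupy positions 5–7 → average rank 6.
The 2 values of 30 occupy positions 9–10 → average rank (9+10)/2 = 9.5.
Lia has value 24 → rank 6.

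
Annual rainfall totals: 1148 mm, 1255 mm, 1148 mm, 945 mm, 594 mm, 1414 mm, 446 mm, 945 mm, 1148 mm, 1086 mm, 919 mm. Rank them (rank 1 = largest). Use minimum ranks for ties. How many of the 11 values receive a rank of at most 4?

5

Sorted (descending): 1414, 1255, 1148, 1148, 1148, 1086, 945, 945, 919, 594, 446
The 3 values of 1148 occupy positions 3–5 → each gets rank 3.
The 2 values of 945 occupy positions 7–8 → each gets rank 7.
Ranks ≤ 4: {1, 2, 3, 3, 3} → 5 values.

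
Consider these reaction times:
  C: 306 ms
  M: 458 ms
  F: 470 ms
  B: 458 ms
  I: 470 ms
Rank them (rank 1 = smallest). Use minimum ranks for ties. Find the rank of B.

2

Sorted (ascending): 306, 458, 458, 470, 470
The 2 values of 458 occupy positions 2–3 → each gets rank 2.
The 2 values of 470 occupy positions 4–5 → each gets rank 4.
B has value 458 ms → rank 2.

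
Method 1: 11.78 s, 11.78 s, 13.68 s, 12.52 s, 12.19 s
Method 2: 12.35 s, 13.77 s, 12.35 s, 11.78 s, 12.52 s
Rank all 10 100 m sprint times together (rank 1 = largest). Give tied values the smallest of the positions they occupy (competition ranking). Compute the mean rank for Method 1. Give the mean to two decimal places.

5.60

Sorted (descending): 13.77, 13.68, 12.52, 12.52, 12.35, 12.35, 12.19, 11.78, 11.78, 11.78
The 2 values of 12.52 occupy positions 3–4 → each gets rank 3.
The 2 values of 12.35 occupy positions 5–6 → each gets rank 5.
The 3 values of 11.78 occupy positions 8–10 → each gets rank 8.
Method 1 values → pooled ranks: 11.78→8, 11.78→8, 13.68→2, 12.52→3, 12.19→7
Mean rank = (8 + 8 + 2 + 3 + 7) / 5 = 5.60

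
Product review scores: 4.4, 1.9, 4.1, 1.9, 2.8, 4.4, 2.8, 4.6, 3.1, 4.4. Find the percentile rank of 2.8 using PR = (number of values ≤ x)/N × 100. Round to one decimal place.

N = 10.
Strictly below 2.8: 2. Equal to 2.8: 2.
PR = 4/10 × 100 = 40.0

40.0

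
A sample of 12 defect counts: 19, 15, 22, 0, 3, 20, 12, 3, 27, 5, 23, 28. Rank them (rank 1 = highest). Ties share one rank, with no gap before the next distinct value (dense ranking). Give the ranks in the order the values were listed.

Sorted (descending): 28, 27, 23, 22, 20, 19, 15, 12, 5, 3, 3, 0
The 2 values of 3 share dense rank 10.
Remaining distinct values take the next consecutive integers.

6, 7, 4, 11, 10, 5, 8, 10, 2, 9, 3, 1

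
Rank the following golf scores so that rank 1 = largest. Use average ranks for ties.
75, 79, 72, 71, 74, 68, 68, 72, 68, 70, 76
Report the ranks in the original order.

3, 1, 5.5, 7, 4, 10, 10, 5.5, 10, 8, 2

Sorted (descending): 79, 76, 75, 74, 72, 72, 71, 70, 68, 68, 68
The 2 values of 72 occupy positions 5–6 → average rank (5+6)/2 = 5.5.
The 3 values of 68 occupy positions 9–11 → average rank 10.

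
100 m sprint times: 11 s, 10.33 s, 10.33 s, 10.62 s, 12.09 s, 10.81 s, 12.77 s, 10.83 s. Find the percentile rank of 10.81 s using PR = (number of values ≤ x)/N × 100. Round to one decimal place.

50.0

N = 8.
Strictly below 10.81: 3. Equal to 10.81: 1.
PR = 4/8 × 100 = 50.0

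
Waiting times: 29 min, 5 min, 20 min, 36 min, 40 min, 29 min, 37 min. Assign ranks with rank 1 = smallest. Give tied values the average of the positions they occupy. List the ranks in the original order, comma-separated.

3.5, 1, 2, 5, 7, 3.5, 6

Sorted (ascending): 5, 20, 29, 29, 36, 37, 40
The 2 values of 29 occupy positions 3–4 → average rank (3+4)/2 = 3.5.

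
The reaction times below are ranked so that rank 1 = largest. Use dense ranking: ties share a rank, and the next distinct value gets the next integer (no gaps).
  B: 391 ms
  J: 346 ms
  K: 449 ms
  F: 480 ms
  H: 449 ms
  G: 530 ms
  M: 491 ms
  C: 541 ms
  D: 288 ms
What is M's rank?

Sorted (descending): 541, 530, 491, 480, 449, 449, 391, 346, 288
The 2 values of 449 share dense rank 5.
Remaining distinct values take the next consecutive integers.
M has value 491 ms → rank 3.

3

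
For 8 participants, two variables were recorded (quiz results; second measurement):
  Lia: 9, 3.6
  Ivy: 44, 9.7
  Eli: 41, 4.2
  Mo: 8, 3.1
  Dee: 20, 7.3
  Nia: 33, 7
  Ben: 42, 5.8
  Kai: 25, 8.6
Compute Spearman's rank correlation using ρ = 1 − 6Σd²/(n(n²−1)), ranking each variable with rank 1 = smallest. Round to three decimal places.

0.571

Ranks of variable 1: 2, 8, 6, 1, 3, 5, 7, 4
Ranks of variable 2: 2, 8, 3, 1, 6, 5, 4, 7
d = r₁ − r₂: 0, 0, 3, 0, -3, 0, 3, -3
d²: 0, 0, 9, 0, 9, 0, 9, 9; Σd² = 36
ρ = 1 − 6·36/(8·63) = 1 − 216/504 = 0.571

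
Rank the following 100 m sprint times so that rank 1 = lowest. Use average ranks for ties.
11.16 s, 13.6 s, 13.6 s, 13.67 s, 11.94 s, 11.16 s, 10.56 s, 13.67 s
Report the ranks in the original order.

Sorted (ascending): 10.56, 11.16, 11.16, 11.94, 13.6, 13.6, 13.67, 13.67
The 2 values of 11.16 occupy positions 2–3 → average rank (2+3)/2 = 2.5.
The 2 values of 13.6 occupy positions 5–6 → average rank (5+6)/2 = 5.5.
The 2 values of 13.67 occupy positions 7–8 → average rank (7+8)/2 = 7.5.

2.5, 5.5, 5.5, 7.5, 4, 2.5, 1, 7.5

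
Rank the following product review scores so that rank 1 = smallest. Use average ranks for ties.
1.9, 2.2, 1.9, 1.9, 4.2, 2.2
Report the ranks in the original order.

Sorted (ascending): 1.9, 1.9, 1.9, 2.2, 2.2, 4.2
The 3 values of 1.9 occupy positions 1–3 → average rank 2.
The 2 values of 2.2 occupy positions 4–5 → average rank (4+5)/2 = 4.5.

2, 4.5, 2, 2, 6, 4.5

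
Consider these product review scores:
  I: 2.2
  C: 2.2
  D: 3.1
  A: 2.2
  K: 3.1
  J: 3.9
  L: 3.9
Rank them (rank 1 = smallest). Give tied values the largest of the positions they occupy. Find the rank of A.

3

Sorted (ascending): 2.2, 2.2, 2.2, 3.1, 3.1, 3.9, 3.9
The 3 values of 2.2 occupy positions 1–3 → each gets rank 3.
The 2 values of 3.1 occupy positions 4–5 → each gets rank 5.
The 2 values of 3.9 occupy positions 6–7 → each gets rank 7.
A has value 2.2 → rank 3.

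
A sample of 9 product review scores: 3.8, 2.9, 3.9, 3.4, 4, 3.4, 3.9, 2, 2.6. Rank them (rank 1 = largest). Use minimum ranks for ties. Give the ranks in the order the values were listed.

4, 7, 2, 5, 1, 5, 2, 9, 8

Sorted (descending): 4, 3.9, 3.9, 3.8, 3.4, 3.4, 2.9, 2.6, 2
The 2 values of 3.9 occupy positions 2–3 → each gets rank 2.
The 2 values of 3.4 occupy positions 5–6 → each gets rank 5.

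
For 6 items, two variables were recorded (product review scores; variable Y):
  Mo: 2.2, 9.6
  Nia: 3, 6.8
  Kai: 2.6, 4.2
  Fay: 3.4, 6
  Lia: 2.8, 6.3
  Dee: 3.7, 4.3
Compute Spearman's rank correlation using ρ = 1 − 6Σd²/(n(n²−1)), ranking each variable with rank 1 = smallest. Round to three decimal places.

Ranks of variable 1: 1, 4, 2, 5, 3, 6
Ranks of variable 2: 6, 5, 1, 3, 4, 2
d = r₁ − r₂: -5, -1, 1, 2, -1, 4
d²: 25, 1, 1, 4, 1, 16; Σd² = 48
ρ = 1 − 6·48/(6·35) = 1 − 288/210 = -0.371

-0.371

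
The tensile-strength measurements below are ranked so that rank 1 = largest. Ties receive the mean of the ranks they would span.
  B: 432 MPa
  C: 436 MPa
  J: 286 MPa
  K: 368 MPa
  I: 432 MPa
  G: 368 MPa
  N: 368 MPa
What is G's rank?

5

Sorted (descending): 436, 432, 432, 368, 368, 368, 286
The 2 values of 432 occupy positions 2–3 → average rank (2+3)/2 = 2.5.
The 3 values of 368 occupy positions 4–6 → average rank 5.
G has value 368 MPa → rank 5.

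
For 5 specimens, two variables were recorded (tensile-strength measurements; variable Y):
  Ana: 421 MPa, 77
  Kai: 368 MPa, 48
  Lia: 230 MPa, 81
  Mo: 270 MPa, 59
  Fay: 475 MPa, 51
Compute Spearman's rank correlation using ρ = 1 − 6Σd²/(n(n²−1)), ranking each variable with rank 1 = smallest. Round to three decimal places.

-0.500

Ranks of variable 1: 4, 3, 1, 2, 5
Ranks of variable 2: 4, 1, 5, 3, 2
d = r₁ − r₂: 0, 2, -4, -1, 3
d²: 0, 4, 16, 1, 9; Σd² = 30
ρ = 1 − 6·30/(5·24) = 1 − 180/120 = -0.500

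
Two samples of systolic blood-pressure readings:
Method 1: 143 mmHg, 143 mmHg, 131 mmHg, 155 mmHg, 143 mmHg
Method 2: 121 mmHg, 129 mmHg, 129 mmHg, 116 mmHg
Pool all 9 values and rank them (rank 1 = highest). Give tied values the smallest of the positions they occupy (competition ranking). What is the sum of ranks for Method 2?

Sorted (descending): 155, 143, 143, 143, 131, 129, 129, 121, 116
The 3 values of 143 occupy positions 2–4 → each gets rank 2.
The 2 values of 129 occupy positions 6–7 → each gets rank 6.
Method 2 values → pooled ranks: 121→8, 129→6, 129→6, 116→9
Rank sum = 8 + 6 + 6 + 9 = 29

29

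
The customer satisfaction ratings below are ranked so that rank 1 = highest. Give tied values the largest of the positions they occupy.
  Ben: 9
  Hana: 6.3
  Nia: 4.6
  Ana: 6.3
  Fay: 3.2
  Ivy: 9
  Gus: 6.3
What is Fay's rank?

Sorted (descending): 9, 9, 6.3, 6.3, 6.3, 4.6, 3.2
The 2 values of 9 occupy positions 1–2 → each gets rank 2.
The 3 values of 6.3 occupy positions 3–5 → each gets rank 5.
Fay has value 3.2 → rank 7.

7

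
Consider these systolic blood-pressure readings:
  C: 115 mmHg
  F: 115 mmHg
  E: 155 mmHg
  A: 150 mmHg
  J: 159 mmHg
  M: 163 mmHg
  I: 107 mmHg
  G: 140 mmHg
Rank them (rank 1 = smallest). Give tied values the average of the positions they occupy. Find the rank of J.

Sorted (ascending): 107, 115, 115, 140, 150, 155, 159, 163
The 2 values of 115 occupy positions 2–3 → average rank (2+3)/2 = 2.5.
J has value 159 mmHg → rank 7.

7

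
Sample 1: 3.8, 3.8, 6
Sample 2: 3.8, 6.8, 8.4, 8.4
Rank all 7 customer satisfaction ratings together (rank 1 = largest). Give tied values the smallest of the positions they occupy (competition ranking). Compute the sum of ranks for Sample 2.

10

Sorted (descending): 8.4, 8.4, 6.8, 6, 3.8, 3.8, 3.8
The 2 values of 8.4 occupy positions 1–2 → each gets rank 1.
The 3 values of 3.8 occupy positions 5–7 → each gets rank 5.
Sample 2 values → pooled ranks: 3.8→5, 6.8→3, 8.4→1, 8.4→1
Rank sum = 5 + 3 + 1 + 1 = 10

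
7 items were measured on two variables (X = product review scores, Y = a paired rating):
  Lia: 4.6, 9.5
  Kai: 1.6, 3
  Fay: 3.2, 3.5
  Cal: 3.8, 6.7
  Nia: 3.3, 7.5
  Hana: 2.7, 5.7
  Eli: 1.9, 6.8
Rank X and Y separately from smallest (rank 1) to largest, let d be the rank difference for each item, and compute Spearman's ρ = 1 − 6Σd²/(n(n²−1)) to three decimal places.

0.679

Ranks of variable 1: 7, 1, 4, 6, 5, 3, 2
Ranks of variable 2: 7, 1, 2, 4, 6, 3, 5
d = r₁ − r₂: 0, 0, 2, 2, -1, 0, -3
d²: 0, 0, 4, 4, 1, 0, 9; Σd² = 18
ρ = 1 − 6·18/(7·48) = 1 − 108/336 = 0.679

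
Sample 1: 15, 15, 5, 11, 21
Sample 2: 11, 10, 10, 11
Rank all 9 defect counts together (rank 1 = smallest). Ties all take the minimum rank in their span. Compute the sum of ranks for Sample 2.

12

Sorted (ascending): 5, 10, 10, 11, 11, 11, 15, 15, 21
The 2 values of 10 occupy positions 2–3 → each gets rank 2.
The 3 values of 11 occupy positions 4–6 → each gets rank 4.
The 2 values of 15 occupy positions 7–8 → each gets rank 7.
Sample 2 values → pooled ranks: 11→4, 10→2, 10→2, 11→4
Rank sum = 4 + 2 + 2 + 4 = 12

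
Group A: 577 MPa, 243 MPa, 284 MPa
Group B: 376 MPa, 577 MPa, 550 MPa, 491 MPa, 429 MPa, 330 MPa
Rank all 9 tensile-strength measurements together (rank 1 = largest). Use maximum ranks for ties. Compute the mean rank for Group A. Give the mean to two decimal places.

6.33

Sorted (descending): 577, 577, 550, 491, 429, 376, 330, 284, 243
The 2 values of 577 occupy positions 1–2 → each gets rank 2.
Group A values → pooled ranks: 577→2, 243→9, 284→8
Mean rank = (2 + 9 + 8) / 3 = 6.33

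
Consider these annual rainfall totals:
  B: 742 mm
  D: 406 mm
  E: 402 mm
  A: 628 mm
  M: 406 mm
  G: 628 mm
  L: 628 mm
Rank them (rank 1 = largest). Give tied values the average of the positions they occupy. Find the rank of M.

5.5

Sorted (descending): 742, 628, 628, 628, 406, 406, 402
The 3 values of 628 occupy positions 2–4 → average rank 3.
The 2 values of 406 occupy positions 5–6 → average rank (5+6)/2 = 5.5.
M has value 406 mm → rank 5.5.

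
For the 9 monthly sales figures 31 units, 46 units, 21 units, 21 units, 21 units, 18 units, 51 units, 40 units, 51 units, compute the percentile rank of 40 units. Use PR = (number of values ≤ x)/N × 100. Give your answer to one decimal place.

66.7

N = 9.
Strictly below 40: 5. Equal to 40: 1.
PR = 6/9 × 100 = 66.7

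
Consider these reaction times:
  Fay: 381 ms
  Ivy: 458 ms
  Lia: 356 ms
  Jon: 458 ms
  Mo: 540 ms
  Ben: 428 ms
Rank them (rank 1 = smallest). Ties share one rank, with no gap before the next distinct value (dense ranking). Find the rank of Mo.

5

Sorted (ascending): 356, 381, 428, 458, 458, 540
The 2 values of 458 share dense rank 4.
Remaining distinct values take the next consecutive integers.
Mo has value 540 ms → rank 5.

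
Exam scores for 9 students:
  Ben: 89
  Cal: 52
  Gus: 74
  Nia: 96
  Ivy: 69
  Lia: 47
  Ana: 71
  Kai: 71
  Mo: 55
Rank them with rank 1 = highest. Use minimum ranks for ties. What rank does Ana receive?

Sorted (descending): 96, 89, 74, 71, 71, 69, 55, 52, 47
The 2 values of 71 occupy positions 4–5 → each gets rank 4.
Ana has value 71 → rank 4.

4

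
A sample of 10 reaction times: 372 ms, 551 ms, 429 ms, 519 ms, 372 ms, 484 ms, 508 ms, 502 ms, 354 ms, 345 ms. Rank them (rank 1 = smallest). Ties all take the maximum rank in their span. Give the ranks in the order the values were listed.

Sorted (ascending): 345, 354, 372, 372, 429, 484, 502, 508, 519, 551
The 2 values of 372 occupy positions 3–4 → each gets rank 4.

4, 10, 5, 9, 4, 6, 8, 7, 2, 1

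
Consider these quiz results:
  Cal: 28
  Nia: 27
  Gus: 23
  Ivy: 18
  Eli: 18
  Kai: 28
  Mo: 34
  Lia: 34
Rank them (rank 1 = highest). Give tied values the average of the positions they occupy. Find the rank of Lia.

1.5

Sorted (descending): 34, 34, 28, 28, 27, 23, 18, 18
The 2 values of 34 occupy positions 1–2 → average rank (1+2)/2 = 1.5.
The 2 values of 28 occupy positions 3–4 → average rank (3+4)/2 = 3.5.
The 2 values of 18 occupy positions 7–8 → average rank (7+8)/2 = 7.5.
Lia has value 34 → rank 1.5.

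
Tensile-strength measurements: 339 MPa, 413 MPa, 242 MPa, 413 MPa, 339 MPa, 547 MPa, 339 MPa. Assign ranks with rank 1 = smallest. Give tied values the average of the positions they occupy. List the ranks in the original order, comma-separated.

3, 5.5, 1, 5.5, 3, 7, 3

Sorted (ascending): 242, 339, 339, 339, 413, 413, 547
The 3 values of 339 occupy positions 2–4 → average rank 3.
The 2 values of 413 occupy positions 5–6 → average rank (5+6)/2 = 5.5.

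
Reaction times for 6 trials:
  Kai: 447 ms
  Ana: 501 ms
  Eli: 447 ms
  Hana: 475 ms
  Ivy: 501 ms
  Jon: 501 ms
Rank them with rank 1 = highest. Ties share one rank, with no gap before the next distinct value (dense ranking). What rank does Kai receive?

3

Sorted (descending): 501, 501, 501, 475, 447, 447
The 3 values of 501 share dense rank 1.
The 2 values of 447 share dense rank 3.
Remaining distinct values take the next consecutive integers.
Kai has value 447 ms → rank 3.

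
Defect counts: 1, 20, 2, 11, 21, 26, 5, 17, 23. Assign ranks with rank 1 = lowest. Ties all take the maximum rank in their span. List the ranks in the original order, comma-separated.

1, 6, 2, 4, 7, 9, 3, 5, 8

Sorted (ascending): 1, 2, 5, 11, 17, 20, 21, 23, 26
No ties — each value takes its position as its rank.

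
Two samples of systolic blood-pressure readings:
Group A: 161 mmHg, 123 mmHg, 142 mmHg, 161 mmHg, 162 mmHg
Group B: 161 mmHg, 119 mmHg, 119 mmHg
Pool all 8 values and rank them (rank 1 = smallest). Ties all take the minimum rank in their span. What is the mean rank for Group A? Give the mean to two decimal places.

Sorted (ascending): 119, 119, 123, 142, 161, 161, 161, 162
The 2 values of 119 occupy positions 1–2 → each gets rank 1.
The 3 values of 161 occupy positions 5–7 → each gets rank 5.
Group A values → pooled ranks: 161→5, 123→3, 142→4, 161→5, 162→8
Mean rank = (5 + 3 + 4 + 5 + 8) / 5 = 5.00

5.00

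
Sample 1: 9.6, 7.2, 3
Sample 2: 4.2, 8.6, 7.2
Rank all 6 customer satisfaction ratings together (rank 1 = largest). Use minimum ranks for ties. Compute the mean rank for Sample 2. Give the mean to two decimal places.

3.33

Sorted (descending): 9.6, 8.6, 7.2, 7.2, 4.2, 3
The 2 values of 7.2 occupy positions 3–4 → each gets rank 3.
Sample 2 values → pooled ranks: 4.2→5, 8.6→2, 7.2→3
Mean rank = (5 + 2 + 3) / 3 = 3.33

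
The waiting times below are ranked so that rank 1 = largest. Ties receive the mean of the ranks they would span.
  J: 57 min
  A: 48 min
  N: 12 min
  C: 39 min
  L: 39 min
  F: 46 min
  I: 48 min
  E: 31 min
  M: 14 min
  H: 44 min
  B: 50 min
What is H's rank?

6

Sorted (descending): 57, 50, 48, 48, 46, 44, 39, 39, 31, 14, 12
The 2 values of 48 occupy positions 3–4 → average rank (3+4)/2 = 3.5.
The 2 values of 39 occupy positions 7–8 → average rank (7+8)/2 = 7.5.
H has value 44 min → rank 6.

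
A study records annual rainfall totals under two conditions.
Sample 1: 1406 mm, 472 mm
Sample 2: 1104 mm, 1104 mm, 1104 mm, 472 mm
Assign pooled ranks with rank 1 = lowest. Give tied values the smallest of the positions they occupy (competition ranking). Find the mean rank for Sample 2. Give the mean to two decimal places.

2.50

Sorted (ascending): 472, 472, 1104, 1104, 1104, 1406
The 2 values of 472 occupy positions 1–2 → each gets rank 1.
The 3 values of 1104 occupy positions 3–5 → each gets rank 3.
Sample 2 values → pooled ranks: 1104→3, 1104→3, 1104→3, 472→1
Mean rank = (3 + 3 + 3 + 1) / 4 = 2.50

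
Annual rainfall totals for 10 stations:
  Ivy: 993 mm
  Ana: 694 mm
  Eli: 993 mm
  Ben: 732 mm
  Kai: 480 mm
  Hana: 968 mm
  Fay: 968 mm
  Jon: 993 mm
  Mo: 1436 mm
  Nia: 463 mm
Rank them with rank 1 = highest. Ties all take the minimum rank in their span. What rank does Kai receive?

Sorted (descending): 1436, 993, 993, 993, 968, 968, 732, 694, 480, 463
The 3 values of 993 occupy positions 2–4 → each gets rank 2.
The 2 values of 968 occupy positions 5–6 → each gets rank 5.
Kai has value 480 mm → rank 9.

9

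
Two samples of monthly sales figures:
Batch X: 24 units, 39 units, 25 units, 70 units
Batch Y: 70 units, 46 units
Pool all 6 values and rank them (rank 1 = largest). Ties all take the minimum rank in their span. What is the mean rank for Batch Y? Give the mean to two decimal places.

2.00

Sorted (descending): 70, 70, 46, 39, 25, 24
The 2 values of 70 occupy positions 1–2 → each gets rank 1.
Batch Y values → pooled ranks: 70→1, 46→3
Mean rank = (1 + 3) / 2 = 2.00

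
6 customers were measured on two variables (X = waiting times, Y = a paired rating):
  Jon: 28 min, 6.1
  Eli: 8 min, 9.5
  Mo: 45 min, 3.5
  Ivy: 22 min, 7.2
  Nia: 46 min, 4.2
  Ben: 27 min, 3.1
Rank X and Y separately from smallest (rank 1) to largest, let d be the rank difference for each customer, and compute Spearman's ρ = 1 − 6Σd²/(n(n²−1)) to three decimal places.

-0.600

Ranks of variable 1: 4, 1, 5, 2, 6, 3
Ranks of variable 2: 4, 6, 2, 5, 3, 1
d = r₁ − r₂: 0, -5, 3, -3, 3, 2
d²: 0, 25, 9, 9, 9, 4; Σd² = 56
ρ = 1 − 6·56/(6·35) = 1 − 336/210 = -0.600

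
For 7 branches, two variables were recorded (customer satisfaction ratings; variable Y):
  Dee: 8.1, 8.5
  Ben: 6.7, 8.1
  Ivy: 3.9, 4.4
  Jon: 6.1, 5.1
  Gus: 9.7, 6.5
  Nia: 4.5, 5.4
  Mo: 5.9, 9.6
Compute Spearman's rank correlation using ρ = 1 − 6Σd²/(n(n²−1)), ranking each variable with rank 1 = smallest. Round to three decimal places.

0.464

Ranks of variable 1: 6, 5, 1, 4, 7, 2, 3
Ranks of variable 2: 6, 5, 1, 2, 4, 3, 7
d = r₁ − r₂: 0, 0, 0, 2, 3, -1, -4
d²: 0, 0, 0, 4, 9, 1, 16; Σd² = 30
ρ = 1 − 6·30/(7·48) = 1 − 180/336 = 0.464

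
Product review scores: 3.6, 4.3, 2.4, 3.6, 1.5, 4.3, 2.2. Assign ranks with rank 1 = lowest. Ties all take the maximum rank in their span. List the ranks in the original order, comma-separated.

Sorted (ascending): 1.5, 2.2, 2.4, 3.6, 3.6, 4.3, 4.3
The 2 values of 3.6 occupy positions 4–5 → each gets rank 5.
The 2 values of 4.3 occupy positions 6–7 → each gets rank 7.

5, 7, 3, 5, 1, 7, 2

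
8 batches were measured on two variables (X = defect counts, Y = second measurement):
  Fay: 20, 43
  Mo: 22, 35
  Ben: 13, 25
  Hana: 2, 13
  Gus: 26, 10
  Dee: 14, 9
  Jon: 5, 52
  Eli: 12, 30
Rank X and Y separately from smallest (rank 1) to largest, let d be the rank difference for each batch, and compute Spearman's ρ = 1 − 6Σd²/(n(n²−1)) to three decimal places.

Ranks of variable 1: 6, 7, 4, 1, 8, 5, 2, 3
Ranks of variable 2: 7, 6, 4, 3, 2, 1, 8, 5
d = r₁ − r₂: -1, 1, 0, -2, 6, 4, -6, -2
d²: 1, 1, 0, 4, 36, 16, 36, 4; Σd² = 98
ρ = 1 − 6·98/(8·63) = 1 − 588/504 = -0.167

-0.167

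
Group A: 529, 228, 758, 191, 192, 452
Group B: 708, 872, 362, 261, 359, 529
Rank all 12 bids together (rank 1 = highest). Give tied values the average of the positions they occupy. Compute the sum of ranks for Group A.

45.5

Sorted (descending): 872, 758, 708, 529, 529, 452, 362, 359, 261, 228, 192, 191
The 2 values of 529 occupy positions 4–5 → average rank (4+5)/2 = 4.5.
Group A values → pooled ranks: 529→4.5, 228→10, 758→2, 191→12, 192→11, 452→6
Rank sum = 4.5 + 10 + 2 + 12 + 11 + 6 = 45.5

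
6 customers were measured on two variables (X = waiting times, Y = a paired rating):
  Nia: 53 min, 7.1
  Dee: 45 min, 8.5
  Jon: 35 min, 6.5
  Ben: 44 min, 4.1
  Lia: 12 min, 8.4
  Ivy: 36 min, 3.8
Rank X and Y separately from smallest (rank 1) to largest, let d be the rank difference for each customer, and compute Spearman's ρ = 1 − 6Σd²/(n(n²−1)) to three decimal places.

0.143

Ranks of variable 1: 6, 5, 2, 4, 1, 3
Ranks of variable 2: 4, 6, 3, 2, 5, 1
d = r₁ − r₂: 2, -1, -1, 2, -4, 2
d²: 4, 1, 1, 4, 16, 4; Σd² = 30
ρ = 1 − 6·30/(6·35) = 1 − 180/210 = 0.143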